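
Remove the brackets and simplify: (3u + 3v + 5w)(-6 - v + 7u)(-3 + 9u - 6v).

54u - 225u^2 - 108uv + 36u^2v - 135uv^2 + 189u^3 + 54v + 117v^2 + 18v^3 + 90w - 375uw + 195vw - 255uvw + 30v^2w + 315u^2w

(3u + 3v + 5w)(-6 - v + 7u)(-3 + 9u - 6v)
= (-18u - 3uv + 21u^2 - 18v - 3v^2 + 21uv - 30w - 5vw + 35uw)(-3 + 9u - 6v)    [distributive law]
= (-18u + 18uv + 21u^2 - 18v - 3v^2 - 30w - 5vw + 35uw)(-3 + 9u - 6v)    [combine like terms]
= 54u - 162u^2 + 108uv - 54uv + 162u^2v - 108uv^2 - 63u^2 + 189u^3 - 126u^2v + 54v - 162uv + 108v^2 + 9v^2 - 27uv^2 + 18v^3 + 90w - 270uw + 180vw + 15vw - 45uvw + 30v^2w - 105uw + 315u^2w - 210uvw    [distributive law]
= 54u - 225u^2 - 108uv + 36u^2v - 135uv^2 + 189u^3 + 54v + 117v^2 + 18v^3 + 90w - 375uw + 195vw - 255uvw + 30v^2w + 315u^2w    [combine like terms]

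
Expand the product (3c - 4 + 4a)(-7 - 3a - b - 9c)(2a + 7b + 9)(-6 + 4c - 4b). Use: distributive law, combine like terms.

1898ac - 1176ac^2 + 2866abc - 80bc + 2418bc^2 - 74b^2c + 198c + 1998c^2 - 20a^2c - 360a^2c^2 - 8a^2bc - 1068abc^2 + 1172ab^2c + 672b^2c^2 + 84b^3c - 216ac^3 - 756bc^3 - 972c^3 + 528a + 1192ab - 2400b - 1096b^2 - 1512 + 840a^2 + 1112a^2b + 728ab^2 - 112b^3 + 144a^3 - 96a^3c + 96a^3b + 368a^2b^2 + 112ab^3

(3c - 4 + 4a)(-7 - 3a - b - 9c)(2a + 7b + 9)(-6 + 4c - 4b)
= (-21c - 9ac - 3bc - 27c^2 + 28 + 12a + 4b + 36c - 28a - 12a^2 - 4ab - 36ac)(2a + 7b + 9)(-6 + 4c - 4b)    [distributive law]
= (15c - 45ac - 3bc - 27c^2 + 28 - 16a + 4b - 12a^2 - 4ab)(2a + 7b + 9)(-6 + 4c - 4b)    [combine like terms]
= (30ac + 105bc + 135c - 90a^2c - 315abc - 405ac - 6abc - 21b^2c - 27bc - 54ac^2 - 189bc^2 - 243c^2 + 56a + 196b + 252 - 32a^2 - 112ab - 144a + 8ab + 28b^2 + 36b - 24a^3 - 84a^2b - 108a^2 - 8a^2b - 28ab^2 - 36ab)(-6 + 4c - 4b)    [distributive law]
= (-375ac + 78bc + 135c - 90a^2c - 321abc - 21b^2c - 54ac^2 - 189bc^2 - 243c^2 - 88a + 232b + 252 - 140a^2 - 140ab + 28b^2 - 24a^3 - 92a^2b - 28ab^2)(-6 + 4c - 4b)    [combine like terms]
= 2250ac - 1500ac^2 + 1500abc - 468bc + 312bc^2 - 312b^2c - 810c + 540c^2 - 540bc + 540a^2c - 360a^2c^2 + 360a^2bc + 1926abc - 1284abc^2 + 1284ab^2c + 126b^2c - 84b^2c^2 + 84b^3c + 324ac^2 - 216ac^3 + 216abc^2 + 1134bc^2 - 756bc^3 + 756b^2c^2 + 1458c^2 - 972c^3 + 972bc^2 + 528a - 352ac + 352ab - 1392b + 928bc - 928b^2 - 1512 + 1008c - 1008b + 840a^2 - 560a^2c + 560a^2b + 840ab - 560abc + 560ab^2 - 168b^2 + 112b^2c - 112b^3 + 144a^3 - 96a^3c + 96a^3b + 552a^2b - 368a^2bc + 368a^2b^2 + 168ab^2 - 112ab^2c + 112ab^3    [distributive law]
= 1898ac - 1176ac^2 + 2866abc - 80bc + 2418bc^2 - 74b^2c + 198c + 1998c^2 - 20a^2c - 360a^2c^2 - 8a^2bc - 1068abc^2 + 1172ab^2c + 672b^2c^2 + 84b^3c - 216ac^3 - 756bc^3 - 972c^3 + 528a + 1192ab - 2400b - 1096b^2 - 1512 + 840a^2 + 1112a^2b + 728ab^2 - 112b^3 + 144a^3 - 96a^3c + 96a^3b + 368a^2b^2 + 112ab^3    [combine like terms]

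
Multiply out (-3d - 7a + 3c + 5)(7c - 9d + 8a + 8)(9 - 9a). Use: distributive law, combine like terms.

-432cd + 432acd + 243d^2 - 243ad^2 + 972ad - 351a^2d - 621d - 756ac + 225a^2c - 360a^2 + 504a^3 - 504a + 189c^2 - 189ac^2 + 531c + 360

(-3d - 7a + 3c + 5)(7c - 9d + 8a + 8)(9 - 9a)
= (-21cd + 27d^2 - 24ad - 24d - 49ac + 63ad - 56a^2 - 56a + 21c^2 - 27cd + 24ac + 24c + 35c - 45d + 40a + 40)(9 - 9a)    [distributive law]
= (-48cd + 27d^2 + 39ad - 69d - 25ac - 56a^2 - 16a + 21c^2 + 59c + 40)(9 - 9a)    [combine like terms]
= -432cd + 432acd + 243d^2 - 243ad^2 + 351ad - 351a^2d - 621d + 621ad - 225ac + 225a^2c - 504a^2 + 504a^3 - 144a + 144a^2 + 189c^2 - 189ac^2 + 531c - 531ac + 360 - 360a    [distributive law]
= -432cd + 432acd + 243d^2 - 243ad^2 + 972ad - 351a^2d - 621d - 756ac + 225a^2c - 360a^2 + 504a^3 - 504a + 189c^2 - 189ac^2 + 531c + 360    [combine like terms]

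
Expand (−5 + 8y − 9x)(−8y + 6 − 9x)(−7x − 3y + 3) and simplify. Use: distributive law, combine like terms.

(−5 + 8y − 9x)(−8y + 6 − 9x)(−7x − 3y + 3)
= (40y − 30 + 45x − 64y^2 + 48y − 72xy + 72xy − 54x + 81x^2)(−7x − 3y + 3)    [distributive law]
= (88y − 30 − 9x − 64y^2 + 81x^2)(−7x − 3y + 3)    [combine like terms]
= −616xy − 264y^2 + 264y + 210x + 90y − 90 + 63x^2 + 27xy − 27x + 448xy^2 + 192y^3 − 192y^2 − 567x^3 − 243x^2y + 243x^2    [distributive law]
= −589xy − 456y^2 + 354y + 183x − 90 + 306x^2 + 448xy^2 + 192y^3 − 567x^3 − 243x^2y    [combine like terms]

−589xy − 456y^2 + 354y + 183x − 90 + 306x^2 + 448xy^2 + 192y^3 − 567x^3 − 243x^2y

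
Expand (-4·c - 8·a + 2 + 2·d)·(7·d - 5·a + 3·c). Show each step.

(-4·c - 8·a + 2 + 2·d)·(7·d - 5·a + 3·c)
= -28·c·d + 20·a·c - 12·c² - 56·a·d + 40·a² - 24·a·c + 14·d - 10·a + 6·c + 14·d² - 10·a·d + 6·c·d    [distributive law]
= -22·c·d - 4·a·c - 12·c² - 66·a·d + 40·a² + 14·d - 10·a + 6·c + 14·d²    [combine like terms]

-22·c·d - 4·a·c - 12·c² - 66·a·d + 40·a² + 14·d - 10·a + 6·c + 14·d²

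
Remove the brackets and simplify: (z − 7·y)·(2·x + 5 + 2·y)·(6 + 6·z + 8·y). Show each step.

(z − 7·y)·(2·x + 5 + 2·y)·(6 + 6·z + 8·y)
= (2·x·z + 5·z + 2·y·z − 14·x·y − 35·y − 14·y²)·(6 + 6·z + 8·y)    [distributive law]
= 12·x·z + 12·x·z² + 16·x·y·z + 30·z + 30·z² + 40·y·z + 12·y·z + 12·y·z² + 16·y²·z − 84·x·y − 84·x·y·z − 112·x·y² − 210·y − 210·y·z − 280·y² − 84·y² − 84·y²·z − 112·y³    [distributive law]
= 12·x·z + 12·x·z² − 68·x·y·z + 30·z + 30·z² − 158·y·z + 12·y·z² − 68·y²·z − 84·x·y − 112·x·y² − 210·y − 364·y² − 112·y³    [combine like terms]

12·x·z + 12·x·z² − 68·x·y·z + 30·z + 30·z² − 158·y·z + 12·y·z² − 68·y²·z − 84·x·y − 112·x·y² − 210·y − 364·y² − 112·y³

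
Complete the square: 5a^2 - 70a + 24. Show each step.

5a^2 - 70a + 24
= 5(a^2 - 14a) + 24    [factor out 5 from the a-terms]
= 5(a^2 - 14a + 49 - 49) + 24    [add and subtract 49 inside the bracket]
= 5(a - 7)^2 - 245 + 24    [perfect-square identity]
= 5(a - 7)^2 - 221    [combine constants]

5(a - 7)^2 - 221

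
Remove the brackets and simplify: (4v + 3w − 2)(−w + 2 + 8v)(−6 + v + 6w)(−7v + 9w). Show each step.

−680v^2w − 1902vw^2 − 1196v^3w + 1089v^2w^2 + 1179vw^3 − 308v^2 + 900vw + 1400v^3 − 224v^4 + 594w^3 − 162w^4 − 648w^2 − 168v + 216w

(4v + 3w − 2)(−w + 2 + 8v)(−6 + v + 6w)(−7v + 9w)
= (−4vw + 8v + 32v^2 − 3w^2 + 6w + 24vw + 2w − 4 − 16v)(−6 + v + 6w)(−7v + 9w)    [distributive law]
= (20vw − 8v + 32v^2 − 3w^2 + 8w − 4)(−6 + v + 6w)(−7v + 9w)    [combine like terms]
= (−120vw + 20v^2w + 120vw^2 + 48v − 8v^2 − 48vw − 192v^2 + 32v^3 + 192v^2w + 18w^2 − 3vw^2 − 18w^3 − 48w + 8vw + 48w^2 + 24 − 4v − 24w)(−7v + 9w)    [distributive law]
= (−160vw + 212v^2w + 117vw^2 + 44v − 200v^2 + 32v^3 + 66w^2 − 18w^3 − 72w + 24)(−7v + 9w)    [combine like terms]
= 1120v^2w − 1440vw^2 − 1484v^3w + 1908v^2w^2 − 819v^2w^2 + 1053vw^3 − 308v^2 + 396vw + 1400v^3 − 1800v^2w − 224v^4 + 288v^3w − 462vw^2 + 594w^3 + 126vw^3 − 162w^4 + 504vw − 648w^2 − 168v + 216w    [distributive law]
= −680v^2w − 1902vw^2 − 1196v^3w + 1089v^2w^2 + 1179vw^3 − 308v^2 + 900vw + 1400v^3 − 224v^4 + 594w^3 − 162w^4 − 648w^2 − 168v + 216w    [combine like terms]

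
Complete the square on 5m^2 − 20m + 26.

5m^2 − 20m + 26
= 5(m^2 − 4m) + 26    [factor out 5 from the m-terms]
= 5(m^2 − 4m + 4 − 4) + 26    [add and subtract 4 inside the bracket]
= 5(m − 2)^2 − 20 + 26    [perfect-square identity]
= 5(m − 2)^2 + 6    [combine constants]

5(m − 2)^2 + 6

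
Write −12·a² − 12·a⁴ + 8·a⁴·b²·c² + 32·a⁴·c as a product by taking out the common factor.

−12·a² − 12·a⁴ + 8·a⁴·b²·c² + 32·a⁴·c
= 4(−3·a² − 3·a⁴ + 2·a⁴·b²·c² + 8·a⁴·c)    [factor out 4]
= 4·a²(−3 − 3·a² + 2·a²·b²·c² + 8·a²·c)    [factor out a²]

4·a²(−3 − 3·a² + 2·a²·b²·c² + 8·a²·c)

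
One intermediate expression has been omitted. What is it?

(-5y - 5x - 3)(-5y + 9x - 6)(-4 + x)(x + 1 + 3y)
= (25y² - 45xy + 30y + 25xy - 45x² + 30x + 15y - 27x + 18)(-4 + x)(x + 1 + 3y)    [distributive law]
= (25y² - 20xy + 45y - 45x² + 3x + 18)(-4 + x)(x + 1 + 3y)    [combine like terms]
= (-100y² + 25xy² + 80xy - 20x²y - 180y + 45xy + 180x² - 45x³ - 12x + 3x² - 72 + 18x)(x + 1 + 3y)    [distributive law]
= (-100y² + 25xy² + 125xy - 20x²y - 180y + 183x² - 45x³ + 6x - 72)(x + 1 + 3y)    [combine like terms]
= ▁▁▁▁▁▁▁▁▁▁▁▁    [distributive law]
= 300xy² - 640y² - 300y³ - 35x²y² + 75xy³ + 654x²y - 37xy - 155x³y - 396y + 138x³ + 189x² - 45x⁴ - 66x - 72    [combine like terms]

By distributive law:

-100xy² - 100y² - 300y³ + 25x²y² + 25xy² + 75xy³ + 125x²y + 125xy + 375xy² - 20x³y - 20x²y - 60x²y² - 180xy - 180y - 540y² + 183x³ + 183x² + 549x²y - 45x⁴ - 45x³ - 135x³y + 6x² + 6x + 18xy - 72x - 72 - 216y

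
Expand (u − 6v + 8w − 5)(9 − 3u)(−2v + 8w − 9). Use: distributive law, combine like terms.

(u − 6v + 8w − 5)(9 − 3u)(−2v + 8w − 9)
= (9u − 3u^2 − 54v + 18uv + 72w − 24uw − 45 + 15u)(−2v + 8w − 9)    [distributive law]
= (24u − 3u^2 − 54v + 18uv + 72w − 24uw − 45)(−2v + 8w − 9)    [combine like terms]
= −48uv + 192uw − 216u + 6u^2v − 24u^2w + 27u^2 + 108v^2 − 432vw + 486v − 36uv^2 + 144uvw − 162uv − 144vw + 576w^2 − 648w + 48uvw − 192uw^2 + 216uw + 90v − 360w + 405    [distributive law]
= −210uv + 408uw − 216u + 6u^2v − 24u^2w + 27u^2 + 108v^2 − 576vw + 576v − 36uv^2 + 192uvw + 576w^2 − 1008w − 192uw^2 + 405    [combine like terms]

−210uv + 408uw − 216u + 6u^2v − 24u^2w + 27u^2 + 108v^2 − 576vw + 576v − 36uv^2 + 192uvw + 576w^2 − 1008w − 192uw^2 + 405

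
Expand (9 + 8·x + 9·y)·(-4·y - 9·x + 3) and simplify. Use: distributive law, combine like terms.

(9 + 8·x + 9·y)·(-4·y - 9·x + 3)
= -36·y - 81·x + 27 - 32·x·y - 72·x^2 + 24·x - 36·y^2 - 81·x·y + 27·y    [distributive law]
= -9·y - 57·x + 27 - 113·x·y - 72·x^2 - 36·y^2    [combine like terms]

-9·y - 57·x + 27 - 113·x·y - 72·x^2 - 36·y^2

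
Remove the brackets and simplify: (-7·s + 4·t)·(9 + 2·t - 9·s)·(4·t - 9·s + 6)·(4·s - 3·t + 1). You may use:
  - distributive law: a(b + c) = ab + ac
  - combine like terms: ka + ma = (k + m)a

(-7·s + 4·t)·(9 + 2·t - 9·s)·(4·t - 9·s + 6)·(4·s - 3·t + 1)
= (-63·s - 14·s·t + 63·s^2 + 36·t + 8·t^2 - 36·s·t)·(4·t - 9·s + 6)·(4·s - 3·t + 1)    [distributive law]
= (-63·s - 50·s·t + 63·s^2 + 36·t + 8·t^2)·(4·t - 9·s + 6)·(4·s - 3·t + 1)    [combine like terms]
= (-252·s·t + 567·s^2 - 378·s - 200·s·t^2 + 450·s^2·t - 300·s·t + 252·s^2·t - 567·s^3 + 378·s^2 + 144·t^2 - 324·s·t + 216·t + 32·t^3 - 72·s·t^2 + 48·t^2)·(4·s - 3·t + 1)    [distributive law]
= (-876·s·t + 945·s^2 - 378·s - 272·s·t^2 + 702·s^2·t - 567·s^3 + 192·t^2 + 216·t + 32·t^3)·(4·s - 3·t + 1)    [combine like terms]
= -3504·s^2·t + 2628·s·t^2 - 876·s·t + 3780·s^3 - 2835·s^2·t + 945·s^2 - 1512·s^2 + 1134·s·t - 378·s - 1088·s^2·t^2 + 816·s·t^3 - 272·s·t^2 + 2808·s^3·t - 2106·s^2·t^2 + 702·s^2·t - 2268·s^4 + 1701·s^3·t - 567·s^3 + 768·s·t^2 - 576·t^3 + 192·t^2 + 864·s·t - 648·t^2 + 216·t + 128·s·t^3 - 96·t^4 + 32·t^3    [distributive law]
= -5637·s^2·t + 3124·s·t^2 + 1122·s·t + 3213·s^3 - 567·s^2 - 378·s - 3194·s^2·t^2 + 944·s·t^3 + 4509·s^3·t - 2268·s^4 - 544·t^3 - 456·t^2 + 216·t - 96·t^4    [combine like terms]

-5637·s^2·t + 3124·s·t^2 + 1122·s·t + 3213·s^3 - 567·s^2 - 378·s - 3194·s^2·t^2 + 944·s·t^3 + 4509·s^3·t - 2268·s^4 - 544·t^3 - 456·t^2 + 216·t - 96·t^4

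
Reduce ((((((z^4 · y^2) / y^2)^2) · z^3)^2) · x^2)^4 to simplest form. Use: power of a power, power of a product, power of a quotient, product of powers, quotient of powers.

((((((z^4 · y^2) / y^2)^2) · z^3)^2) · x^2)^4
= ((((((z^4 · y^2) / y^2)^2) · z^3)^2)^4) · ((x^2)^4)    [power of a product]
= (((((z^4 · y^2) / y^2)^2) · z^3)^8) · ((x^2)^4)    [power of a power]
= (((((z^4 · y^2) / y^2)^2)^8) · ((z^3)^8)) · ((x^2)^4)    [power of a product]
= ((((z^4 · y^2) / y^2)^16) · ((z^3)^8)) · ((x^2)^4)    [power of a power]
= ((((z^4 · y^2)^16) / ((y^2)^16)) · ((z^3)^8)) · ((x^2)^4)    [power of a quotient]
= (((((z^4)^16) · ((y^2)^16)) / ((y^2)^16)) · ((z^3)^8)) · ((x^2)^4)    [power of a product]
= (((z^64 · ((y^2)^16)) / ((y^2)^16)) · ((z^3)^8)) · ((x^2)^4)    [power of a power]
= (((z^64 · y^32) / ((y^2)^16)) · ((z^3)^8)) · ((x^2)^4)    [power of a power]
= (((z^64 · y^32) / y^32) · ((z^3)^8)) · ((x^2)^4)    [power of a power]
= (((z^64 · y^32) / y^32) · z^24) · ((x^2)^4)    [power of a power]
= (((z^64 · y^32) / y^32) · z^24) · x^8    [power of a power]
= x^8·z^88    [quotient of powers; product of powers]

x^8·z^88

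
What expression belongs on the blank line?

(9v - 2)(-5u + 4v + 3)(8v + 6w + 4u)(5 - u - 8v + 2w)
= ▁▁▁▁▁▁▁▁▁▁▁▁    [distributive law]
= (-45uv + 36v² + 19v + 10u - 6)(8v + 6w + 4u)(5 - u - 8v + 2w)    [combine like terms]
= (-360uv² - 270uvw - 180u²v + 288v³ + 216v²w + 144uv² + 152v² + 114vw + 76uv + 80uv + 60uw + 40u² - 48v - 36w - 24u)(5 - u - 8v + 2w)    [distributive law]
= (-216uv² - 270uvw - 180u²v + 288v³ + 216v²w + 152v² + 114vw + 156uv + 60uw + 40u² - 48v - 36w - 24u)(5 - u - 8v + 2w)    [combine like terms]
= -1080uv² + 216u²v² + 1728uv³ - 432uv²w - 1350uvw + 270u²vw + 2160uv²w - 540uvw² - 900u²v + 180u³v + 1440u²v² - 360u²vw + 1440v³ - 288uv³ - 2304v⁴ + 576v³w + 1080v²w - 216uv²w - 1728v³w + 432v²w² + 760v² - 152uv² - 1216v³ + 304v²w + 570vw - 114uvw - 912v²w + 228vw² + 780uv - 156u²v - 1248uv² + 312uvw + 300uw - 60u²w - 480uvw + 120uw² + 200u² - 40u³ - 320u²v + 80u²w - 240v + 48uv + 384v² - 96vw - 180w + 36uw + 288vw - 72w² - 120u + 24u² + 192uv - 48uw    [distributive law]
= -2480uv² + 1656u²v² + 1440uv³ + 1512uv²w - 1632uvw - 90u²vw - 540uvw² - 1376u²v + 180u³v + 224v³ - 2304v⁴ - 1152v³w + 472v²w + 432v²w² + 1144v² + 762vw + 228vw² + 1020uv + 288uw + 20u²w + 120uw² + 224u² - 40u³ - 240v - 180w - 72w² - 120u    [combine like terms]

After distributive law, the bracketed line is:

(-45uv + 36v² + 27v + 10u - 8v - 6)(8v + 6w + 4u)(5 - u - 8v + 2w)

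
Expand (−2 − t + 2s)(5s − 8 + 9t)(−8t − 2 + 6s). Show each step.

(−2 − t + 2s)(5s − 8 + 9t)(−8t − 2 + 6s)
= (−10s + 16 − 18t − 5st + 8t − 9t² + 10s² − 16s + 18st)(−8t − 2 + 6s)    [distributive law]
= (−26s + 16 − 10t + 13st − 9t² + 10s²)(−8t − 2 + 6s)    [combine like terms]
= 208st + 52s − 156s² − 128t − 32 + 96s + 80t² + 20t − 60st − 104st² − 26st + 78s²t + 72t³ + 18t² − 54st² − 80s²t − 20s² + 60s³    [distributive law]
= 122st + 148s − 176s² − 108t − 32 + 98t² − 158st² − 2s²t + 72t³ + 60s³    [combine like terms]

122st + 148s − 176s² − 108t − 32 + 98t² − 158st² − 2s²t + 72t³ + 60s³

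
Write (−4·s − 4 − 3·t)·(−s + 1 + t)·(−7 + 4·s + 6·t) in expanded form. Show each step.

(−4·s − 4 − 3·t)·(−s + 1 + t)·(−7 + 4·s + 6·t)
= (4·s^2 − 4·s − 4·s·t + 4·s − 4 − 4·t + 3·s·t − 3·t − 3·t^2)·(−7 + 4·s + 6·t)    [distributive law]
= (4·s^2 − s·t − 4 − 7·t − 3·t^2)·(−7 + 4·s + 6·t)    [combine like terms]
= −28·s^2 + 16·s^3 + 24·s^2·t + 7·s·t − 4·s^2·t − 6·s·t^2 + 28 − 16·s − 24·t + 49·t − 28·s·t − 42·t^2 + 21·t^2 − 12·s·t^2 − 18·t^3    [distributive law]
= −28·s^2 + 16·s^3 + 20·s^2·t − 21·s·t − 18·s·t^2 + 28 − 16·s + 25·t − 21·t^2 − 18·t^3    [combine like terms]

−28·s^2 + 16·s^3 + 20·s^2·t − 21·s·t − 18·s·t^2 + 28 − 16·s + 25·t − 21·t^2 − 18·t^3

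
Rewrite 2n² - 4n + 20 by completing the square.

2n² - 4n + 20
= 2(n² - 2n) + 20    [factor out 2 from the n-terms]
= 2(n² - 2n + 1 - 1) + 20    [add and subtract 1 inside the bracket]
= 2(n - 1)² - 2 + 20    [perfect-square identity]
= 2(n - 1)² + 18    [combine constants]

2(n - 1)² + 18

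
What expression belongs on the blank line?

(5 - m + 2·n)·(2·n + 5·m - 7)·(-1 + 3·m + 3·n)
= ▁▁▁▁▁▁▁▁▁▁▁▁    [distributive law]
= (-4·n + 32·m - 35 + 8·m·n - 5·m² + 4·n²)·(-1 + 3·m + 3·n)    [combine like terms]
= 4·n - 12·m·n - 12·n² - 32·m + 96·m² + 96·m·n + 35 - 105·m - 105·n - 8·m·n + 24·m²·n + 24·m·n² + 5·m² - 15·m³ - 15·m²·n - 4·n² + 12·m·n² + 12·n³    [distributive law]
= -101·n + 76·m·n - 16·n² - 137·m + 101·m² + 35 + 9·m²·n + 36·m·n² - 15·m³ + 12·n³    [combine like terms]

By distributive law:

(10·n + 25·m - 35 - 2·m·n - 5·m² + 7·m + 4·n² + 10·m·n - 14·n)·(-1 + 3·m + 3·n)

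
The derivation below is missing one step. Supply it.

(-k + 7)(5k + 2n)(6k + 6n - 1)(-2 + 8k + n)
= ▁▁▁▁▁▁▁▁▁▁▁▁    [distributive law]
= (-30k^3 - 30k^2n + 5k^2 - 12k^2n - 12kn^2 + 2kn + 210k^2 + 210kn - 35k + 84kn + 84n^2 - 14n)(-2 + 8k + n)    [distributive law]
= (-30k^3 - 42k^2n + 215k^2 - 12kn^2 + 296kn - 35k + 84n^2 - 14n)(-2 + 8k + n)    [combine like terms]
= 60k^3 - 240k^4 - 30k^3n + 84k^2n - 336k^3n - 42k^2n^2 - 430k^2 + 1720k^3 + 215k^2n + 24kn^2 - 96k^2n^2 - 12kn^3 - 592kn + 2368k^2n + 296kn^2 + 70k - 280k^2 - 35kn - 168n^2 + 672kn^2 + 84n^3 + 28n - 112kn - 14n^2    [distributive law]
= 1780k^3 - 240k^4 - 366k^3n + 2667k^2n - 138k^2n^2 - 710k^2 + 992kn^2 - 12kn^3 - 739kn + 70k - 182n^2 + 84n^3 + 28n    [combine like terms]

After distributive law, the bracketed line is:

(-5k^2 - 2kn + 35k + 14n)(6k + 6n - 1)(-2 + 8k + n)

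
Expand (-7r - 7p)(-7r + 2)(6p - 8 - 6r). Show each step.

-308r^2 - 294r^3 - 392pr + 112r + 294p^2r - 84p^2 + 112p

(-7r - 7p)(-7r + 2)(6p - 8 - 6r)
= (49r^2 - 14r + 49pr - 14p)(6p - 8 - 6r)    [distributive law]
= 294pr^2 - 392r^2 - 294r^3 - 84pr + 112r + 84r^2 + 294p^2r - 392pr - 294pr^2 - 84p^2 + 112p + 84pr    [distributive law]
= -308r^2 - 294r^3 - 392pr + 112r + 294p^2r - 84p^2 + 112p    [combine like terms]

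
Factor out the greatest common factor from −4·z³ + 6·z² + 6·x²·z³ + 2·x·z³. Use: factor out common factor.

2·z²(−2·z + 3 + 3·x²·z + x·z)

−4·z³ + 6·z² + 6·x²·z³ + 2·x·z³
= 2(−2·z³ + 3·z² + 3·x²·z³ + x·z³)    [factor out 2]
= 2·z²(−2·z + 3 + 3·x²·z + x·z)    [factor out z²]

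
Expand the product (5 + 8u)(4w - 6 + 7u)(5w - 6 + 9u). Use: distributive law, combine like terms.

(5 + 8u)(4w - 6 + 7u)(5w - 6 + 9u)
= (20w - 30 + 35u + 32uw - 48u + 56u²)(5w - 6 + 9u)    [distributive law]
= (20w - 30 - 13u + 32uw + 56u²)(5w - 6 + 9u)    [combine like terms]
= 100w² - 120w + 180uw - 150w + 180 - 270u - 65uw + 78u - 117u² + 160uw² - 192uw + 288u²w + 280u²w - 336u² + 504u³    [distributive law]
= 100w² - 270w - 77uw + 180 - 192u - 453u² + 160uw² + 568u²w + 504u³    [combine like terms]

100w² - 270w - 77uw + 180 - 192u - 453u² + 160uw² + 568u²w + 504u³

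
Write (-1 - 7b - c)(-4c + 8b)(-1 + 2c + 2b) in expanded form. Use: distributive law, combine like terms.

(-1 - 7b - c)(-4c + 8b)(-1 + 2c + 2b)
= (4c - 8b + 28bc - 56b^2 + 4c^2 - 8bc)(-1 + 2c + 2b)    [distributive law]
= (4c - 8b + 20bc - 56b^2 + 4c^2)(-1 + 2c + 2b)    [combine like terms]
= -4c + 8c^2 + 8bc + 8b - 16bc - 16b^2 - 20bc + 40bc^2 + 40b^2c + 56b^2 - 112b^2c - 112b^3 - 4c^2 + 8c^3 + 8bc^2    [distributive law]
= -4c + 4c^2 - 28bc + 8b + 40b^2 + 48bc^2 - 72b^2c - 112b^3 + 8c^3    [combine like terms]

-4c + 4c^2 - 28bc + 8b + 40b^2 + 48bc^2 - 72b^2c - 112b^3 + 8c^3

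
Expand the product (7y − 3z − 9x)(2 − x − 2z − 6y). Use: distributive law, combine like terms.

(7y − 3z − 9x)(2 − x − 2z − 6y)
= 14y − 7xy − 14yz − 42y^2 − 6z + 3xz + 6z^2 + 18yz − 18x + 9x^2 + 18xz + 54xy    [distributive law]
= 14y + 47xy + 4yz − 42y^2 − 6z + 21xz + 6z^2 − 18x + 9x^2    [combine like terms]

14y + 47xy + 4yz − 42y^2 − 6z + 21xz + 6z^2 − 18x + 9x^2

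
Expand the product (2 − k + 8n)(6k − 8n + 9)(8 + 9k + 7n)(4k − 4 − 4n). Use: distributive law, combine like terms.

828k² − 168k − 2340kn + 132k³ + 2128k²n − 3636kn² − 2872n − 1816n² + 2272n³ − 576 − 216k⁴ + 2064k³n − 2584k²n² − 1056kn³ + 1792n⁴

(2 − k + 8n)(6k − 8n + 9)(8 + 9k + 7n)(4k − 4 − 4n)
= (12k − 16n + 18 − 6k² + 8kn − 9k + 48kn − 64n² + 72n)(8 + 9k + 7n)(4k − 4 − 4n)    [distributive law]
= (3k + 56n + 18 − 6k² + 56kn − 64n²)(8 + 9k + 7n)(4k − 4 − 4n)    [combine like terms]
= (24k + 27k² + 21kn + 448n + 504kn + 392n² + 144 + 162k + 126n − 48k² − 54k³ − 42k²n + 448kn + 504k²n + 392kn² − 512n² − 576kn² − 448n³)(4k − 4 − 4n)    [distributive law]
= (186k − 21k² + 973kn + 574n − 120n² + 144 − 54k³ + 462k²n − 184kn² − 448n³)(4k − 4 − 4n)    [combine like terms]
= 744k² − 744k − 744kn − 84k³ + 84k² + 84k²n + 3892k²n − 3892kn − 3892kn² + 2296kn − 2296n − 2296n² − 480kn² + 480n² + 480n³ + 576k − 576 − 576n − 216k⁴ + 216k³ + 216k³n + 1848k³n − 1848k²n − 1848k²n² − 736k²n² + 736kn² + 736kn³ − 1792kn³ + 1792n³ + 1792n⁴    [distributive law]
= 828k² − 168k − 2340kn + 132k³ + 2128k²n − 3636kn² − 2872n − 1816n² + 2272n³ − 576 − 216k⁴ + 2064k³n − 2584k²n² − 1056kn³ + 1792n⁴    [combine like terms]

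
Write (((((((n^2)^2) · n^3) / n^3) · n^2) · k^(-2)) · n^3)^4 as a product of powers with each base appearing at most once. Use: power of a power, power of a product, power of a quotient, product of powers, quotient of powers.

k^(-8)n^36

(((((((n^2)^2) · n^3) / n^3) · n^2) · k^(-2)) · n^3)^4
= (((((((n^2)^2) · n^3) / n^3) · n^2) · k^(-2))^4) · ((n^3)^4)    [power of a product]
= (((((((n^2)^2) · n^3) / n^3) · n^2)^4) · ((k^(-2))^4)) · ((n^3)^4)    [power of a product]
= (((((((n^2)^2) · n^3) / n^3)^4) · ((n^2)^4)) · ((k^(-2))^4)) · ((n^3)^4)    [power of a product]
= (((((((n^2)^2) · n^3)^4) / ((n^3)^4)) · ((n^2)^4)) · ((k^(-2))^4)) · ((n^3)^4)    [power of a quotient]
= (((((((n^2)^2)^4) · ((n^3)^4)) / ((n^3)^4)) · ((n^2)^4)) · ((k^(-2))^4)) · ((n^3)^4)    [power of a product]
= ((((((n^2)^8) · ((n^3)^4)) / ((n^3)^4)) · ((n^2)^4)) · ((k^(-2))^4)) · ((n^3)^4)    [power of a power]
= ((((n^16 · ((n^3)^4)) / ((n^3)^4)) · ((n^2)^4)) · ((k^(-2))^4)) · ((n^3)^4)    [power of a power]
= ((((n^16 · n^12) / ((n^3)^4)) · ((n^2)^4)) · ((k^(-2))^4)) · ((n^3)^4)    [power of a power]
= (((n^28 / ((n^3)^4)) · ((n^2)^4)) · ((k^(-2))^4)) · ((n^3)^4)    [product of powers]
= (((n^28 / n^12) · ((n^2)^4)) · ((k^(-2))^4)) · ((n^3)^4)    [power of a power]
= ((n^16 · ((n^2)^4)) · ((k^(-2))^4)) · ((n^3)^4)    [quotient of powers]
= ((n^16 · n^8) · ((k^(-2))^4)) · ((n^3)^4)    [power of a power]
= (n^24 · ((k^(-2))^4)) · ((n^3)^4)    [product of powers]
= (n^24 · k^(-8)) · ((n^3)^4)    [power of a power]
= (n^24 · k^(-8)) · n^12    [power of a power]
= k^(-8)n^36    [product of powers]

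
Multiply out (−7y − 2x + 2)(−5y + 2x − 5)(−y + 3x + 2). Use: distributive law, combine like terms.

(−7y − 2x + 2)(−5y + 2x − 5)(−y + 3x + 2)
= (35y^2 − 14xy + 35y + 10xy − 4x^2 + 10x − 10y + 4x − 10)(−y + 3x + 2)    [distributive law]
= (35y^2 − 4xy + 25y − 4x^2 + 14x − 10)(−y + 3x + 2)    [combine like terms]
= −35y^3 + 105xy^2 + 70y^2 + 4xy^2 − 12x^2y − 8xy − 25y^2 + 75xy + 50y + 4x^2y − 12x^3 − 8x^2 − 14xy + 42x^2 + 28x + 10y − 30x − 20    [distributive law]
= −35y^3 + 109xy^2 + 45y^2 − 8x^2y + 53xy + 60y − 12x^3 + 34x^2 − 2x − 20    [combine like terms]

−35y^3 + 109xy^2 + 45y^2 − 8x^2y + 53xy + 60y − 12x^3 + 34x^2 − 2x − 20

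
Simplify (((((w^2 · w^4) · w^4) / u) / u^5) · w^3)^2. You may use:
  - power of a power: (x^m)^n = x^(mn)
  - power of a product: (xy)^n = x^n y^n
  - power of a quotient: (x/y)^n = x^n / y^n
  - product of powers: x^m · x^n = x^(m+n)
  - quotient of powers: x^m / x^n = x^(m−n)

(((((w^2 · w^4) · w^4) / u) / u^5) · w^3)^2
= (((((w^2 · w^4) · w^4) / u) / u^5)^2) · ((w^3)^2)    [power of a product]
= (((((w^2 · w^4) · w^4) / u)^2) / ((u^5)^2)) · ((w^3)^2)    [power of a quotient]
= (((((w^2 · w^4) · w^4)^2) / (u^2)) / ((u^5)^2)) · ((w^3)^2)    [power of a quotient]
= (((((w^2 · w^4)^2) · ((w^4)^2)) / (u^2)) / ((u^5)^2)) · ((w^3)^2)    [power of a product]
= ((((((w^2)^2) · ((w^4)^2)) · ((w^4)^2)) / (u^2)) / ((u^5)^2)) · ((w^3)^2)    [power of a product]
= ((((w^4 · ((w^4)^2)) · ((w^4)^2)) / (u^2)) / ((u^5)^2)) · ((w^3)^2)    [power of a power]
= ((((w^4 · w^8) · ((w^4)^2)) / (u^2)) / ((u^5)^2)) · ((w^3)^2)    [power of a power]
= (((w^12 · ((w^4)^2)) / (u^2)) / ((u^5)^2)) · ((w^3)^2)    [product of powers]
= (((w^12 · w^8) / (u^2)) / ((u^5)^2)) · ((w^3)^2)    [power of a power]
= ((w^20 / (u^2)) / ((u^5)^2)) · ((w^3)^2)    [product of powers]
= ((w^20 / u^2) / u^10) · ((w^3)^2)    [power of a power]
= ((w^20 / u^2) / u^10) · w^6    [power of a power]
= u^(-12)w^26    [quotient of powers; product of powers]

u^(-12)w^26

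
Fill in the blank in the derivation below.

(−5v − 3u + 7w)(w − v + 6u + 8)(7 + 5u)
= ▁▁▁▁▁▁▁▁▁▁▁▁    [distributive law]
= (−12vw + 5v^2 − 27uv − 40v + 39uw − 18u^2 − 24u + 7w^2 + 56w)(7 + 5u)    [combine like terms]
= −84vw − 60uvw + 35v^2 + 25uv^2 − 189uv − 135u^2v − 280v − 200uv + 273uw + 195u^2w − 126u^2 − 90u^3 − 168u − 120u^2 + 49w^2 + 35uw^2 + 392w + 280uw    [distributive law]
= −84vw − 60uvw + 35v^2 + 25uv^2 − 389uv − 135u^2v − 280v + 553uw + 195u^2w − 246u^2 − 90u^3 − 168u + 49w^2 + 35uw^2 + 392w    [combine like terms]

Applying distributive law to the line above:

(−5vw + 5v^2 − 30uv − 40v − 3uw + 3uv − 18u^2 − 24u + 7w^2 − 7vw + 42uw + 56w)(7 + 5u)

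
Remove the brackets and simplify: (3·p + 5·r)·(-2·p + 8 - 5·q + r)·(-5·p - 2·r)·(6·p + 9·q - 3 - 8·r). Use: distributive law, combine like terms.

(3·p + 5·r)·(-2·p + 8 - 5·q + r)·(-5·p - 2·r)·(6·p + 9·q - 3 - 8·r)
= (-6·p^2 + 24·p - 15·p·q + 3·p·r - 10·p·r + 40·r - 25·q·r + 5·r^2)·(-5·p - 2·r)·(6·p + 9·q - 3 - 8·r)    [distributive law]
= (-6·p^2 + 24·p - 15·p·q - 7·p·r + 40·r - 25·q·r + 5·r^2)·(-5·p - 2·r)·(6·p + 9·q - 3 - 8·r)    [combine like terms]
= (30·p^3 + 12·p^2·r - 120·p^2 - 48·p·r + 75·p^2·q + 30·p·q·r + 35·p^2·r + 14·p·r^2 - 200·p·r - 80·r^2 + 125·p·q·r + 50·q·r^2 - 25·p·r^2 - 10·r^3)·(6·p + 9·q - 3 - 8·r)    [distributive law]
= (30·p^3 + 47·p^2·r - 120·p^2 - 248·p·r + 75·p^2·q + 155·p·q·r - 11·p·r^2 - 80·r^2 + 50·q·r^2 - 10·r^3)·(6·p + 9·q - 3 - 8·r)    [combine like terms]
= 180·p^4 + 270·p^3·q - 90·p^3 - 240·p^3·r + 282·p^3·r + 423·p^2·q·r - 141·p^2·r - 376·p^2·r^2 - 720·p^3 - 1080·p^2·q + 360·p^2 + 960·p^2·r - 1488·p^2·r - 2232·p·q·r + 744·p·r + 1984·p·r^2 + 450·p^3·q + 675·p^2·q^2 - 225·p^2·q - 600·p^2·q·r + 930·p^2·q·r + 1395·p·q^2·r - 465·p·q·r - 1240·p·q·r^2 - 66·p^2·r^2 - 99·p·q·r^2 + 33·p·r^2 + 88·p·r^3 - 480·p·r^2 - 720·q·r^2 + 240·r^2 + 640·r^3 + 300·p·q·r^2 + 450·q^2·r^2 - 150·q·r^2 - 400·q·r^3 - 60·p·r^3 - 90·q·r^3 + 30·r^3 + 80·r^4    [distributive law]
= 180·p^4 + 720·p^3·q - 810·p^3 + 42·p^3·r + 753·p^2·q·r - 669·p^2·r - 442·p^2·r^2 - 1305·p^2·q + 360·p^2 - 2697·p·q·r + 744·p·r + 1537·p·r^2 + 675·p^2·q^2 + 1395·p·q^2·r - 1039·p·q·r^2 + 28·p·r^3 - 870·q·r^2 + 240·r^2 + 670·r^3 + 450·q^2·r^2 - 490·q·r^3 + 80·r^4    [combine like terms]

180·p^4 + 720·p^3·q - 810·p^3 + 42·p^3·r + 753·p^2·q·r - 669·p^2·r - 442·p^2·r^2 - 1305·p^2·q + 360·p^2 - 2697·p·q·r + 744·p·r + 1537·p·r^2 + 675·p^2·q^2 + 1395·p·q^2·r - 1039·p·q·r^2 + 28·p·r^3 - 870·q·r^2 + 240·r^2 + 670·r^3 + 450·q^2·r^2 - 490·q·r^3 + 80·r^4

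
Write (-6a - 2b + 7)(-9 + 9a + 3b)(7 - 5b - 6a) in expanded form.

(-6a - 2b + 7)(-9 + 9a + 3b)(7 - 5b - 6a)
= (54a - 54a^2 - 18ab + 18b - 18ab - 6b^2 - 63 + 63a + 21b)(7 - 5b - 6a)    [distributive law]
= (117a - 54a^2 - 36ab + 39b - 6b^2 - 63)(7 - 5b - 6a)    [combine like terms]
= 819a - 585ab - 702a^2 - 378a^2 + 270a^2b + 324a^3 - 252ab + 180ab^2 + 216a^2b + 273b - 195b^2 - 234ab - 42b^2 + 30b^3 + 36ab^2 - 441 + 315b + 378a    [distributive law]
= 1197a - 1071ab - 1080a^2 + 486a^2b + 324a^3 + 216ab^2 + 588b - 237b^2 + 30b^3 - 441    [combine like terms]

1197a - 1071ab - 1080a^2 + 486a^2b + 324a^3 + 216ab^2 + 588b - 237b^2 + 30b^3 - 441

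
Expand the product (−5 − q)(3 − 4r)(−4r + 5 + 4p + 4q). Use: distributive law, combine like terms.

160r − 75 − 60p − 75q − 80r^2 + 80pr + 112qr − 12pq − 12q^2 − 16qr^2 + 16pqr + 16q^2r

(−5 − q)(3 − 4r)(−4r + 5 + 4p + 4q)
= (−15 + 20r − 3q + 4qr)(−4r + 5 + 4p + 4q)    [distributive law]
= 60r − 75 − 60p − 60q − 80r^2 + 100r + 80pr + 80qr + 12qr − 15q − 12pq − 12q^2 − 16qr^2 + 20qr + 16pqr + 16q^2r    [distributive law]
= 160r − 75 − 60p − 75q − 80r^2 + 80pr + 112qr − 12pq − 12q^2 − 16qr^2 + 16pqr + 16q^2r    [combine like terms]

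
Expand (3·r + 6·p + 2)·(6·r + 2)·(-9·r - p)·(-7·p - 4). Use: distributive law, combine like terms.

(3·r + 6·p + 2)·(6·r + 2)·(-9·r - p)·(-7·p - 4)
= (18·r^2 + 6·r + 36·p·r + 12·p + 12·r + 4)·(-9·r - p)·(-7·p - 4)    [distributive law]
= (18·r^2 + 18·r + 36·p·r + 12·p + 4)·(-9·r - p)·(-7·p - 4)    [combine like terms]
= (-162·r^3 - 18·p·r^2 - 162·r^2 - 18·p·r - 324·p·r^2 - 36·p^2·r - 108·p·r - 12·p^2 - 36·r - 4·p)·(-7·p - 4)    [distributive law]
= (-162·r^3 - 342·p·r^2 - 162·r^2 - 126·p·r - 36·p^2·r - 12·p^2 - 36·r - 4·p)·(-7·p - 4)    [combine like terms]
= 1134·p·r^3 + 648·r^3 + 2394·p^2·r^2 + 1368·p·r^2 + 1134·p·r^2 + 648·r^2 + 882·p^2·r + 504·p·r + 252·p^3·r + 144·p^2·r + 84·p^3 + 48·p^2 + 252·p·r + 144·r + 28·p^2 + 16·p    [distributive law]
= 1134·p·r^3 + 648·r^3 + 2394·p^2·r^2 + 2502·p·r^2 + 648·r^2 + 1026·p^2·r + 756·p·r + 252·p^3·r + 84·p^3 + 76·p^2 + 144·r + 16·p    [combine like terms]

1134·p·r^3 + 648·r^3 + 2394·p^2·r^2 + 2502·p·r^2 + 648·r^2 + 1026·p^2·r + 756·p·r + 252·p^3·r + 84·p^3 + 76·p^2 + 144·r + 16·p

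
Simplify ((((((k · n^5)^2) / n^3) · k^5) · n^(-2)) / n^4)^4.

k^28·n^4

((((((k · n^5)^2) / n^3) · k^5) · n^(-2)) / n^4)^4
= ((((((k · n^5)^2) / n^3) · k^5) · n^(-2))^4) / ((n^4)^4)    [power of a quotient]
= ((((((k · n^5)^2) / n^3) · k^5)^4) · ((n^(-2))^4)) / ((n^4)^4)    [power of a product]
= ((((((k · n^5)^2) / n^3)^4) · ((k^5)^4)) · ((n^(-2))^4)) / ((n^4)^4)    [power of a product]
= ((((((k · n^5)^2)^4) / ((n^3)^4)) · ((k^5)^4)) · ((n^(-2))^4)) / ((n^4)^4)    [power of a quotient]
= (((((k · n^5)^8) / ((n^3)^4)) · ((k^5)^4)) · ((n^(-2))^4)) / ((n^4)^4)    [power of a power]
= (((((k^8) · ((n^5)^8)) / ((n^3)^4)) · ((k^5)^4)) · ((n^(-2))^4)) / ((n^4)^4)    [power of a product]
= ((((k^8 · n^40) / ((n^3)^4)) · ((k^5)^4)) · ((n^(-2))^4)) / ((n^4)^4)    [power of a power]
= ((((k^8 · n^40) / n^12) · ((k^5)^4)) · ((n^(-2))^4)) / ((n^4)^4)    [power of a power]
= ((((k^8 · n^40) / n^12) · k^20) · ((n^(-2))^4)) / ((n^4)^4)    [power of a power]
= ((((k^8 · n^40) / n^12) · k^20) · n^(-8)) / ((n^4)^4)    [power of a power]
= ((((k^8 · n^40) / n^12) · k^20) · n^(-8)) / n^16    [power of a power]
= k^28·n^4    [quotient of powers; product of powers]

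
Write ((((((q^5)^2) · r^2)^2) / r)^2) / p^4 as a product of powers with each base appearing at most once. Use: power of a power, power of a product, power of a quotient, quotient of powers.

((((((q^5)^2) · r^2)^2) / r)^2) / p^4
= ((((((q^5)^2) · r^2)^2)^2) / (r^2)) / p^4    [power of a quotient]
= (((((q^5)^2) · r^2)^4) / (r^2)) / p^4    [power of a power]
= (((((q^5)^2)^4) · ((r^2)^4)) / (r^2)) / p^4    [power of a product]
= ((((q^5)^8) · ((r^2)^4)) / (r^2)) / p^4    [power of a power]
= ((q^40 · ((r^2)^4)) / (r^2)) / p^4    [power of a power]
= ((q^40 · r^8) / (r^2)) / p^4    [power of a power]
= p^(-4)q^40r^6    [quotient of powers]

p^(-4)q^40r^6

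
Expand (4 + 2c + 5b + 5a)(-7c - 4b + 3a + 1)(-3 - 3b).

(4 + 2c + 5b + 5a)(-7c - 4b + 3a + 1)(-3 - 3b)
= (-28c - 16b + 12a + 4 - 14c² - 8bc + 6ac + 2c - 35bc - 20b² + 15ab + 5b - 35ac - 20ab + 15a² + 5a)(-3 - 3b)    [distributive law]
= (-26c - 11b + 17a + 4 - 14c² - 43bc - 29ac - 20b² - 5ab + 15a²)(-3 - 3b)    [combine like terms]
= 78c + 78bc + 33b + 33b² - 51a - 51ab - 12 - 12b + 42c² + 42bc² + 129bc + 129b²c + 87ac + 87abc + 60b² + 60b³ + 15ab + 15ab² - 45a² - 45a²b    [distributive law]
= 78c + 207bc + 21b + 93b² - 51a - 36ab - 12 + 42c² + 42bc² + 129b²c + 87ac + 87abc + 60b³ + 15ab² - 45a² - 45a²b    [combine like terms]

78c + 207bc + 21b + 93b² - 51a - 36ab - 12 + 42c² + 42bc² + 129b²c + 87ac + 87abc + 60b³ + 15ab² - 45a² - 45a²b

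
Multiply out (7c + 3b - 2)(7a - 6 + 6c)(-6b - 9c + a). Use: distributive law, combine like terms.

(7c + 3b - 2)(7a - 6 + 6c)(-6b - 9c + a)
= (49ac - 42c + 42c^2 + 21ab - 18b + 18bc - 14a + 12 - 12c)(-6b - 9c + a)    [distributive law]
= (49ac - 54c + 42c^2 + 21ab - 18b + 18bc - 14a + 12)(-6b - 9c + a)    [combine like terms]
= -294abc - 441ac^2 + 49a^2c + 324bc + 486c^2 - 54ac - 252bc^2 - 378c^3 + 42ac^2 - 126ab^2 - 189abc + 21a^2b + 108b^2 + 162bc - 18ab - 108b^2c - 162bc^2 + 18abc + 84ab + 126ac - 14a^2 - 72b - 108c + 12a    [distributive law]
= -465abc - 399ac^2 + 49a^2c + 486bc + 486c^2 + 72ac - 414bc^2 - 378c^3 - 126ab^2 + 21a^2b + 108b^2 + 66ab - 108b^2c - 14a^2 - 72b - 108c + 12a    [combine like terms]

-465abc - 399ac^2 + 49a^2c + 486bc + 486c^2 + 72ac - 414bc^2 - 378c^3 - 126ab^2 + 21a^2b + 108b^2 + 66ab - 108b^2c - 14a^2 - 72b - 108c + 12a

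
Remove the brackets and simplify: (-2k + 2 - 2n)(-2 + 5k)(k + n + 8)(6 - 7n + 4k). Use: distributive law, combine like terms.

36k^2 + 94k^2n - 324k^3 - 1016kn + 390kn^2 + 520k - 10k^3n - 40k^4 + 100k^2n^2 + 392n - 172n^2 - 192 - 28n^3 + 70kn^3

(-2k + 2 - 2n)(-2 + 5k)(k + n + 8)(6 - 7n + 4k)
= (4k - 10k^2 - 4 + 10k + 4n - 10kn)(k + n + 8)(6 - 7n + 4k)    [distributive law]
= (14k - 10k^2 - 4 + 4n - 10kn)(k + n + 8)(6 - 7n + 4k)    [combine like terms]
= (14k^2 + 14kn + 112k - 10k^3 - 10k^2n - 80k^2 - 4k - 4n - 32 + 4kn + 4n^2 + 32n - 10k^2n - 10kn^2 - 80kn)(6 - 7n + 4k)    [distributive law]
= (-66k^2 - 62kn + 108k - 10k^3 - 20k^2n + 28n - 32 + 4n^2 - 10kn^2)(6 - 7n + 4k)    [combine like terms]
= -396k^2 + 462k^2n - 264k^3 - 372kn + 434kn^2 - 248k^2n + 648k - 756kn + 432k^2 - 60k^3 + 70k^3n - 40k^4 - 120k^2n + 140k^2n^2 - 80k^3n + 168n - 196n^2 + 112kn - 192 + 224n - 128k + 24n^2 - 28n^3 + 16kn^2 - 60kn^2 + 70kn^3 - 40k^2n^2    [distributive law]
= 36k^2 + 94k^2n - 324k^3 - 1016kn + 390kn^2 + 520k - 10k^3n - 40k^4 + 100k^2n^2 + 392n - 172n^2 - 192 - 28n^3 + 70kn^3    [combine like terms]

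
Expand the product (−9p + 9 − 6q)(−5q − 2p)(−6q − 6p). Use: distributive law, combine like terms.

−522pq^2 − 450p^2q − 108p^3 + 270q^2 + 378pq + 108p^2 − 180q^3

(−9p + 9 − 6q)(−5q − 2p)(−6q − 6p)
= (45pq + 18p^2 − 45q − 18p + 30q^2 + 12pq)(−6q − 6p)    [distributive law]
= (57pq + 18p^2 − 45q − 18p + 30q^2)(−6q − 6p)    [combine like terms]
= −342pq^2 − 342p^2q − 108p^2q − 108p^3 + 270q^2 + 270pq + 108pq + 108p^2 − 180q^3 − 180pq^2    [distributive law]
= −522pq^2 − 450p^2q − 108p^3 + 270q^2 + 378pq + 108p^2 − 180q^3    [combine like terms]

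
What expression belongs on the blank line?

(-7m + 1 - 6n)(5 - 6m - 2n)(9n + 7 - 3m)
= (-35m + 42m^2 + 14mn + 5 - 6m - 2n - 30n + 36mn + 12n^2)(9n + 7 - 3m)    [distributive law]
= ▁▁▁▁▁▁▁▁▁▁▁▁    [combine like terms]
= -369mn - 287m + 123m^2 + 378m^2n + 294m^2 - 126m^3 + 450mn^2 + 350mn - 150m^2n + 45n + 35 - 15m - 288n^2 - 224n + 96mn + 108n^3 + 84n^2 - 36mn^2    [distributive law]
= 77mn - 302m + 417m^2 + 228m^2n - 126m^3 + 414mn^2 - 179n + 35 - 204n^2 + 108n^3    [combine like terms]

Applying combine like terms to the line above:

(-41m + 42m^2 + 50mn + 5 - 32n + 12n^2)(9n + 7 - 3m)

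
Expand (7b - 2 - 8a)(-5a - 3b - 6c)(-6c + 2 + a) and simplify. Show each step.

(7b - 2 - 8a)(-5a - 3b - 6c)(-6c + 2 + a)
= (-35ab - 21b^2 - 42bc + 10a + 6b + 12c + 40a^2 + 24ab + 48ac)(-6c + 2 + a)    [distributive law]
= (-11ab - 21b^2 - 42bc + 10a + 6b + 12c + 40a^2 + 48ac)(-6c + 2 + a)    [combine like terms]
= 66abc - 22ab - 11a^2b + 126b^2c - 42b^2 - 21ab^2 + 252bc^2 - 84bc - 42abc - 60ac + 20a + 10a^2 - 36bc + 12b + 6ab - 72c^2 + 24c + 12ac - 240a^2c + 80a^2 + 40a^3 - 288ac^2 + 96ac + 48a^2c    [distributive law]
= 24abc - 16ab - 11a^2b + 126b^2c - 42b^2 - 21ab^2 + 252bc^2 - 120bc + 48ac + 20a + 90a^2 + 12b - 72c^2 + 24c - 192a^2c + 40a^3 - 288ac^2    [combine like terms]

24abc - 16ab - 11a^2b + 126b^2c - 42b^2 - 21ab^2 + 252bc^2 - 120bc + 48ac + 20a + 90a^2 + 12b - 72c^2 + 24c - 192a^2c + 40a^3 - 288ac^2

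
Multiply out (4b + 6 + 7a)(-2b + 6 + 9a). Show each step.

(4b + 6 + 7a)(-2b + 6 + 9a)
= -8b^2 + 24b + 36ab - 12b + 36 + 54a - 14ab + 42a + 63a^2    [distributive law]
= -8b^2 + 12b + 22ab + 36 + 96a + 63a^2    [combine like terms]

-8b^2 + 12b + 22ab + 36 + 96a + 63a^2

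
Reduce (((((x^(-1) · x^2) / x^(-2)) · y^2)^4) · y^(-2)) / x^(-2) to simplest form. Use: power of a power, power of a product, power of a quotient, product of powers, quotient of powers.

x^14y^6

(((((x^(-1) · x^2) / x^(-2)) · y^2)^4) · y^(-2)) / x^(-2)
= (((((x^(-1) · x^2) / x^(-2))^4) · ((y^2)^4)) · y^(-2)) / x^(-2)    [power of a product]
= (((((x^(-1) · x^2)^4) / ((x^(-2))^4)) · ((y^2)^4)) · y^(-2)) / x^(-2)    [power of a quotient]
= ((((((x^(-1))^4) · ((x^2)^4)) / ((x^(-2))^4)) · ((y^2)^4)) · y^(-2)) / x^(-2)    [power of a product]
= ((((x^(-4) · ((x^2)^4)) / ((x^(-2))^4)) · ((y^2)^4)) · y^(-2)) / x^(-2)    [power of a power]
= ((((x^(-4) · x^8) / ((x^(-2))^4)) · ((y^2)^4)) · y^(-2)) / x^(-2)    [power of a power]
= (((x^4 / ((x^(-2))^4)) · ((y^2)^4)) · y^(-2)) / x^(-2)    [product of powers]
= (((x^4 / x^(-8)) · ((y^2)^4)) · y^(-2)) / x^(-2)    [power of a power]
= ((x^12 · ((y^2)^4)) · y^(-2)) / x^(-2)    [quotient of powers]
= ((x^12 · y^8) · y^(-2)) / x^(-2)    [power of a power]
= x^14y^6    [quotient of powers; product of powers]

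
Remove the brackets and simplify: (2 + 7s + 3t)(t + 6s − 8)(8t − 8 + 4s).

(2 + 7s + 3t)(t + 6s − 8)(8t − 8 + 4s)
= (2t + 12s − 16 + 7st + 42s^2 − 56s + 3t^2 + 18st − 24t)(8t − 8 + 4s)    [distributive law]
= (−22t − 44s − 16 + 25st + 42s^2 + 3t^2)(8t − 8 + 4s)    [combine like terms]
= −176t^2 + 176t − 88st − 352st + 352s − 176s^2 − 128t + 128 − 64s + 200st^2 − 200st + 100s^2t + 336s^2t − 336s^2 + 168s^3 + 24t^3 − 24t^2 + 12st^2    [distributive law]
= −200t^2 + 48t − 640st + 288s − 512s^2 + 128 + 212st^2 + 436s^2t + 168s^3 + 24t^3    [combine like terms]

−200t^2 + 48t − 640st + 288s − 512s^2 + 128 + 212st^2 + 436s^2t + 168s^3 + 24t^3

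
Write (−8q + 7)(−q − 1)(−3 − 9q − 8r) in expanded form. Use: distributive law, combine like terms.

−33q^2 − 72q^3 − 64q^2r + 60q − 8qr + 21 + 56r

(−8q + 7)(−q − 1)(−3 − 9q − 8r)
= (8q^2 + 8q − 7q − 7)(−3 − 9q − 8r)    [distributive law]
= (8q^2 + q − 7)(−3 − 9q − 8r)    [combine like terms]
= −24q^2 − 72q^3 − 64q^2r − 3q − 9q^2 − 8qr + 21 + 63q + 56r    [distributive law]
= −33q^2 − 72q^3 − 64q^2r + 60q − 8qr + 21 + 56r    [combine like terms]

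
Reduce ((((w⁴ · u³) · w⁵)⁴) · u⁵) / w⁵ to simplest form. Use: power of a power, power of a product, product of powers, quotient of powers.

((((w⁴ · u³) · w⁵)⁴) · u⁵) / w⁵
= ((((w⁴ · u³)⁴) · ((w⁵)⁴)) · u⁵) / w⁵    [power of a product]
= (((((w⁴)⁴) · ((u³)⁴)) · ((w⁵)⁴)) · u⁵) / w⁵    [power of a product]
= (((w¹⁶ · ((u³)⁴)) · ((w⁵)⁴)) · u⁵) / w⁵    [power of a power]
= (((w¹⁶ · u¹²) · ((w⁵)⁴)) · u⁵) / w⁵    [power of a power]
= (((w¹⁶ · u¹²) · w²⁰) · u⁵) / w⁵    [power of a power]
= u¹⁷·w³¹    [quotient of powers; product of powers]

u¹⁷·w³¹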